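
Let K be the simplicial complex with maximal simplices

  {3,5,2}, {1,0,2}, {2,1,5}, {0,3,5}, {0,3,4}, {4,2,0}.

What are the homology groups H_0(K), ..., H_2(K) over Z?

Fix the vertex order 0 < 1 < 2 < 3 < 4 < 5 and write every simplex with vertices in increasing order. Then dim K = 2 and the simplices of K are:

  0-simplices (6): [0], [1], [2], [3], [4], [5]
  1-simplices (12): [0,1], [0,2], [0,3], [0,4], [0,5], [1,2], [1,5], [2,3], [2,4], [2,5], [3,4], [3,5]
  2-simplices (6): [0,1,2], [0,2,4], [0,3,4], [0,3,5], [1,2,5], [2,3,5]

giving chain groups C_0 ≅ Z^6, C_1 ≅ Z^12, C_2 ≅ Z^6.

∂_1: C_1 → C_0 is given by ∂[p,q] = [q] − [p].
The 6×12 boundary matrix has rank 5 and Smith normal form diag(1,1,1,1,1).

Boundary ∂_2: C_2 → C_1 sends each 2-simplex [p,q,r] to [q,r] − [p,r] + [p,q]. For instance
  ∂[0,1,2] = [1,2] − [0,2] + [0,1],
  ∂[0,3,4] = [3,4] − [0,4] + [0,3].
The 12×6 boundary matrix has rank 6 and Smith normal form diag(1,1,1,1,1,1).

Now H_k = ker ∂_k / im ∂_{k+1}, so:

  H_0: rank C_0 − rank ∂_1 = 6 − 5 = 1, and the invariant factors of ∂_1 are all 1, so H_0 ≅ Z.
  H_1: rank ker ∂_1 − rank ∂_2 = (12 − 5) − 6 = 1, and the invariant factors of ∂_2 are all 1, so H_1 ≅ Z.
  H_2: rank ker ∂_2 − rank ∂_3 = (6 − 6) − 0 = 0, and there is no ∂_3, so H_2 ≅ 0.

H_0 ≅ Z,  H_1 ≅ Z,  H_2 = 0.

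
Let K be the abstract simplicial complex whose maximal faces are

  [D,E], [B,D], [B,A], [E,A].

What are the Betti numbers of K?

Order the vertices as A < B < D < E. Listing each simplex with vertices in this order, K has dimension 1 with simplices:

  0-simplices (4): A, B, D, E
  1-simplices (4): AB, AE, BD, DE

giving chain groups C_0 ≅ Z^4, C_1 ≅ Z^4.

Boundary ∂_1: C_1 → C_0 maps an edge to its endpoints' difference, ∂[p,q] = q − p.
As a 4×4 matrix over Z this has rank 3, with invariant factors (1,1,1).

Now H_k = ker ∂_k / im ∂_{k+1}, so:

  H_0: rank C_0 − rank ∂_1 = 4 − 3 = 1, and the invariant factors of ∂_1 are all 1, so H_0 ≅ Z.
  H_1: rank ker ∂_1 − rank ∂_2 = (4 − 3) − 0 = 1, and there is no ∂_2, so H_1 ≅ Z.

Hence the Betti numbers are b_0 = 1, b_1 = 1.

b_0 = 1, b_1 = 1.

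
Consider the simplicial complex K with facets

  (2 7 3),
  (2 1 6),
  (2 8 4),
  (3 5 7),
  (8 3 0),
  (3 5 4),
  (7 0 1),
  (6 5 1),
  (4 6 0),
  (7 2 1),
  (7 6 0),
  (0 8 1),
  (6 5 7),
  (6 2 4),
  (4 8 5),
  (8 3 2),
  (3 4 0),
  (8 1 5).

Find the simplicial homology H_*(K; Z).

Take the total order 0 < 1 < 2 < 3 < 4 < 5 < 6 < 7 < 8 on the vertex set. Then K (dimension 2) consists of the simplices:

  0-simplices (9): [0], [1], [2], [3], [4], [5], [6], [7], [8]
  1-simplices (27): (27 of them)
  2-simplices (18): [0,1,7], [0,1,8], [0,3,4], [0,3,8], [0,4,6], [0,6,7], [1,2,6], [1,2,7], [1,5,6], [1,5,8], [2,3,7], [2,3,8], [2,4,6], [2,4,8], [3,4,5], [3,5,7], [4,5,8], [5,6,7]

giving chain groups C_0 ≅ Z^9, C_1 ≅ Z^27, C_2 ≅ Z^18.

Boundary ∂_1: C_1 → C_0 maps an edge to its endpoints' difference, ∂[p,q] = q − p.
As a 9×27 matrix over Z this has rank 8, with invariant factors (1,1,1,1,1,1,1,1).

The boundary map ∂_2: C_2 → C_1 acts by ∂[p,q,r] = [q,r] − [p,r] + [p,q]. For instance
  ∂[4,5,8] = [5,8] − [4,8] + [4,5],
  ∂[0,1,8] = [1,8] − [0,8] + [0,1].
As a 27×18 matrix over Z this has rank 18, with invariant factors (1,1,1,1,1,1,1,1,1,1,1,1,1,1,1,1,1,2).

From H_k ≅ ker(∂_k) / im(∂_{k+1}) we obtain:

  H_0: rank C_0 − rank ∂_1 = 9 − 8 = 1, and the invariant factors of ∂_1 are all 1, so H_0 = Z.
  H_1: rank ker ∂_1 − rank ∂_2 = (27 − 8) − 18 = 1, and ∂_2 has invariant factor 2 > 1, so H_1 = Z ⊕ Z/2.
  H_2: rank ker ∂_2 − rank ∂_3 = (18 − 18) − 0 = 0, and there is no ∂_3, so H_2 = 0.

As a check, the Euler characteristic is 9 − 27 + 18 = 0, which agrees with 1 − 1 + 0 = 0.

H_0 ≅ Z,  H_1 ≅ Z ⊕ Z/2,  H_2 = 0.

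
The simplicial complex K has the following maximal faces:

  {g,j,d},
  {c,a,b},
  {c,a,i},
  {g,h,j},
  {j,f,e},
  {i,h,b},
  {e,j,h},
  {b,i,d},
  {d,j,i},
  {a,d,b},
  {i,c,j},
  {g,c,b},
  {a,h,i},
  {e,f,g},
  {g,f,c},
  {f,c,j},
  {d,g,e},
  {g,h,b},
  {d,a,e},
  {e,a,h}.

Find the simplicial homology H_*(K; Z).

H_0 ≅ Z,  H_1 ≅ Z ⊕ Z/2Z,  H_2 = 0.

We work with the vertex ordering a < b < c < d < e < f < g < h < i < j. The simplices of K, each written with vertices in increasing order, are:

  0-simplices (10): a, b, c, d, e, f, g, h, i, j
  1-simplices (30): ab, ac, ad, ae, ah, ai, bc, bd, bg, bh, bi, cf, cg, ci, cj, de, dg, di, dj, ef, eg, eh, ej, fg, fj, gh, gj, hi, hj, ij
  2-simplices (20): abc, abd, aci, ade, aeh, ahi, bcg, bdi, bgh, bhi, cfg, cfj, cij, deg, dgj, dij, efg, efj, ehj, ghj

Hence C_0 ≅ Z^10, C_1 ≅ Z^30, C_2 ≅ Z^20.

∂_1: C_1 → C_0 sends each edge [p,q] (with p < q) to q − p. For instance
  ∂cg = g − c.
This gives a 10×30 integer matrix of rank 9; reducing to Smith normal form yields diagonal entries (1,1,1,1,1,1,1,1,1).

∂_2: C_2 → C_1 acts by ∂[p,q,r] = [q,r] − [p,r] + [p,q]. For instance
  ∂bgh = gh − bh + bg,
  ∂aeh = eh − ah + ae.
The resulting 30×20 matrix has rank 20, and its Smith normal form has invariant factors (1,1,1,1,1,1,1,1,1,1,1,1,1,1,1,1,1,1,1,2).

Reading off H_k = ker ∂_k / im ∂_{k+1}:

  H_0: rank C_0 − rank ∂_1 = 10 − 9 = 1, and the invariant factors of ∂_1 are all 1, so H_0 ≅ Z.
  H_1: rank ker ∂_1 − rank ∂_2 = (30 − 9) − 20 = 1, and ∂_2 has invariant factor 2 > 1, so H_1 ≅ Z ⊕ Z/2Z.
  H_2: rank ker ∂_2 − rank ∂_3 = (20 − 20) − 0 = 0, and there is no ∂_3, so H_2 ≅ 0.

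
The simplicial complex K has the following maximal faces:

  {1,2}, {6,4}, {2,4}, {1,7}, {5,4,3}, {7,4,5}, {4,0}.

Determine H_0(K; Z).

We work with the vertex ordering 0 < 1 < 2 < 3 < 4 < 5 < 6 < 7. The simplices of K, each written with vertices in increasing order, are:

  0-simplices (8): [0], [1], [2], [3], [4], [5], [6], [7]
  1-simplices (10): [0,4], [1,2], [1,7], [2,4], [3,4], [3,5], [4,5], [4,6], [4,7], [5,7]
  2-simplices (2): [3,4,5], [4,5,7]

Hence C_0 ≅ Z^8, C_1 ≅ Z^10, C_2 ≅ Z^2.

The boundary map ∂_1: C_1 → C_0 sends each edge [p,q] (with p < q) to q − p. For instance
  ∂[0,4] = [4] − [0].
This gives a 8×10 integer matrix of rank 7; reducing to Smith normal form yields diagonal entries (1,1,1,1,1,1,1).

∂_2: C_2 → C_1 acts by ∂[p,q,r] = [q,r] − [p,r] + [p,q]. For instance
  ∂[3,4,5] = [4,5] − [3,5] + [3,4],
  ∂[4,5,7] = [5,7] − [4,7] + [4,5].
The resulting 10×2 matrix has rank 2, and its Smith normal form has invariant factors (1,1).

From H_k ≅ ker(∂_k) / im(∂_{k+1}) we obtain:

  H_0: rank C_0 − rank ∂_1 = 8 − 7 = 1, and the invariant factors of ∂_1 are all 1, so H_0 ≅ Z.

H_0 ≅ Z.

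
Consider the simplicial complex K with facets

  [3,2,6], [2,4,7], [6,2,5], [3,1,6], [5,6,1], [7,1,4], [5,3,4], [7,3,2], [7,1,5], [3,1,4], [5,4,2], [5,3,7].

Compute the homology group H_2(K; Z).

K has 7 vertices, 18 edges, 12 triangles.
rank ∂_2 = 12, rank ∂_3 = 0 ⇒ b_2 = 12 − 12 − 0 = 0. So H_2 = 0.

H_2 = 0.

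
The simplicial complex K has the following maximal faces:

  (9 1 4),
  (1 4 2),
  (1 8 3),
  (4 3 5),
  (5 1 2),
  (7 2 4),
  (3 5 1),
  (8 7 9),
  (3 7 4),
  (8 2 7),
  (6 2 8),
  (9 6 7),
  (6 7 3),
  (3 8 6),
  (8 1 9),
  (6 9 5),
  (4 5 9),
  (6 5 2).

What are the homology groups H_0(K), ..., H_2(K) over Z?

Take the total order 1 < 2 < 3 < 4 < 5 < 6 < 7 < 8 < 9 on the vertex set. Then K (dimension 2) consists of the simplices:

  0-simplices (9): [1], [2], [3], [4], [5], [6], [7], [8], [9]
  1-simplices (27): (27 of them)
  2-simplices (18): [1,2,4], [1,2,5], [1,3,5], [1,3,8], [1,4,9], [1,8,9], [2,4,7], [2,5,6], [2,6,8], [2,7,8], [3,4,5], [3,4,7], [3,6,7], [3,6,8], [4,5,9], [5,6,9], [6,7,9], [7,8,9]

so the chain groups are C_0 ≅ Z^9, C_1 ≅ Z^27, C_2 ≅ Z^18.

∂_1: C_1 → C_0 maps an edge to its endpoints' difference, ∂[p,q] = q − p. For instance
  ∂[6,8] = [8] − [6].
The resulting 9×27 matrix has rank 8, and its Smith normal form has invariant factors (1,1,1,1,1,1,1,1).

Boundary ∂_2: C_2 → C_1 sends each 2-simplex [p,q,r] to [q,r] − [p,r] + [p,q]. For instance
  ∂[3,6,7] = [6,7] − [3,7] + [3,6],
  ∂[4,5,9] = [5,9] − [4,9] + [4,5].
As a 27×18 matrix over Z this has rank 18, with invariant factors (1,1,1,1,1,1,1,1,1,1,1,1,1,1,1,1,1,2).

From H_k ≅ ker(∂_k) / im(∂_{k+1}) we obtain:

  H_0: rank C_0 − rank ∂_1 = 9 − 8 = 1, and the invariant factors of ∂_1 are all 1, so H_0 ≅ Z.
  H_1: rank ker ∂_1 − rank ∂_2 = (27 − 8) − 18 = 1, and ∂_2 has invariant factor 2 > 1, so H_1 ≅ Z ⊕ Z_2.
  H_2: rank ker ∂_2 − rank ∂_3 = (18 − 18) − 0 = 0, and there is no ∂_3, so H_2 ≅ 0.

H_0 = Z,  H_1 = Z ⊕ Z_2,  H_2 = 0.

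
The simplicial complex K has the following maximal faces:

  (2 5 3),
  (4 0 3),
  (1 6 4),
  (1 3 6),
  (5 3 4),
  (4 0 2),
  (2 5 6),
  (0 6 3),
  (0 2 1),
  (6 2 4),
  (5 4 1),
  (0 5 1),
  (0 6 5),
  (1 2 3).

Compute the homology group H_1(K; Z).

H_1 = Z^2.

We work with the vertex ordering 0 < 1 < 2 < 3 < 4 < 5 < 6. The simplices of K, each written with vertices in increasing order, are:

  0-simplices (7): [0], [1], [2], [3], [4], [5], [6]
  1-simplices (21): [0,1], [0,2], [0,3], [0,4], [0,5], [0,6], [1,2], [1,3], [1,4], [1,5], [1,6], [2,3], [2,4], [2,5], [2,6], [3,4], [3,5], [3,6], [4,5], [4,6], [5,6]
  2-simplices (14): [0,1,2], [0,1,5], [0,2,4], [0,3,4], [0,3,6], [0,5,6], [1,2,3], [1,3,6], [1,4,5], [1,4,6], [2,3,5], [2,4,6], [2,5,6], [3,4,5]

Hence C_0 ≅ Z^7, C_1 ≅ Z^21, C_2 ≅ Z^14.

∂_1: C_1 → C_0 is given by ∂[p,q] = [q] − [p]. For instance
  ∂[0,6] = [6] − [0].
This gives a 7×21 integer matrix of rank 6; reducing to Smith normal form yields diagonal entries (1,1,1,1,1,1).

The boundary map ∂_2: C_2 → C_1 maps a triangle to the signed sum of its edges. For instance
  ∂[2,4,6] = [4,6] − [2,6] + [2,4],
  ∂[0,5,6] = [5,6] − [0,6] + [0,5].
As a 21×14 matrix over Z this has rank 13, with invariant factors (1,1,1,1,1,1,1,1,1,1,1,1,1).

From H_k ≅ ker(∂_k) / im(∂_{k+1}) we obtain:

  H_1: rank ker ∂_1 − rank ∂_2 = (21 − 6) − 13 = 2, and the invariant factors of ∂_2 are all 1, so H_1 ≅ Z^2.

(K is a triangulation of the torus T^2.)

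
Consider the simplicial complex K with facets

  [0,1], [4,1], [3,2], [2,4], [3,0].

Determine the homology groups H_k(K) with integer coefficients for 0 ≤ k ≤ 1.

H_0 ≅ Z,  H_1 ≅ Z.

We work with the vertex ordering 0 < 1 < 2 < 3 < 4. The simplices of K, each written with vertices in increasing order, are:

  0-simplices (5): [0], [1], [2], [3], [4]
  1-simplices (5): [0,1], [0,3], [1,4], [2,3], [2,4]

Hence C_0 ≅ Z^5, C_1 ≅ Z^5.

Boundary ∂_1: C_1 → C_0 maps an edge to its endpoints' difference, ∂[p,q] = q − p.
The 5×5 boundary matrix has rank 4 and Smith normal form diag(1,1,1,1).

Computing H_k = (kernel of ∂_k) / (image of ∂_{k+1}):

  H_0: rank C_0 − rank ∂_1 = 5 − 4 = 1, and the invariant factors of ∂_1 are all 1, so H_0 = Z.
  H_1: rank ker ∂_1 − rank ∂_2 = (5 − 4) − 0 = 1, and there is no ∂_2, so H_1 = Z.

As a check, the Euler characteristic is 5 − 5 = 0, which agrees with 1 − 1 = 0.
(K is a triangulation of the circle S^1.)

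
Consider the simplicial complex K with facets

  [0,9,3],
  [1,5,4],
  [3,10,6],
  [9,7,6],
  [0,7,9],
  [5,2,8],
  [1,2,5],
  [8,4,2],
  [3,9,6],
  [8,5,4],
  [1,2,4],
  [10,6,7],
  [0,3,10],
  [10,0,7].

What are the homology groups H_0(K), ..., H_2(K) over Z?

Order the vertices as 0 < 1 < 2 < 3 < 4 < 5 < 6 < 7 < 8 < 9 < 10. Listing each simplex with vertices in this order, K has dimension 2 with simplices:

  0-simplices (11): [0], [1], [2], [3], [4], [5], [6], [7], [8], [9], [10]
  1-simplices (21): [0,3], [0,7], [0,9], [0,10], [1,2], [1,4], [1,5], [2,4], [2,5], [2,8], [3,6], [3,9], [3,10], [4,5], [4,8], [5,8], [6,7], [6,9], [6,10], [7,9], [7,10]
  2-simplices (14): [0,3,9], [0,3,10], [0,7,9], [0,7,10], [1,2,4], [1,2,5], [1,4,5], [2,4,8], [2,5,8], [3,6,9], [3,6,10], [4,5,8], [6,7,9], [6,7,10]

giving chain groups C_0 ≅ Z^11, C_1 ≅ Z^21, C_2 ≅ Z^14.

Boundary ∂_1: C_1 → C_0 sends each edge [p,q] (with p < q) to q − p. For instance
  ∂[4,5] = [5] − [4].
This gives a 11×21 integer matrix of rank 9; reducing to Smith normal form yields diagonal entries (1,1,1,1,1,1,1,1,1).

∂_2: C_2 → C_1 acts by ∂[p,q,r] = [q,r] − [p,r] + [p,q]. For instance
  ∂[6,7,10] = [7,10] − [6,10] + [6,7],
  ∂[0,3,9] = [3,9] − [0,9] + [0,3].
The resulting 21×14 matrix has rank 12, and its Smith normal form has invariant factors (1,1,1,1,1,1,1,1,1,1,1,1).

Computing H_k = (kernel of ∂_k) / (image of ∂_{k+1}):

  H_0: rank C_0 − rank ∂_1 = 11 − 9 = 2, and the invariant factors of ∂_1 are all 1, so H_0 ≅ Z^2.
  H_1: rank ker ∂_1 − rank ∂_2 = (21 − 9) − 12 = 0, and the invariant factors of ∂_2 are all 1, so H_1 ≅ 0.
  H_2: rank ker ∂_2 − rank ∂_3 = (14 − 12) − 0 = 2, and there is no ∂_3, so H_2 ≅ Z^2.

(K is a triangulation of the disjoint union of the 2-sphere S^2 and the 2-sphere S^2.)

H_0 = Z^2,  H_1 = 0,  H_2 = Z^2.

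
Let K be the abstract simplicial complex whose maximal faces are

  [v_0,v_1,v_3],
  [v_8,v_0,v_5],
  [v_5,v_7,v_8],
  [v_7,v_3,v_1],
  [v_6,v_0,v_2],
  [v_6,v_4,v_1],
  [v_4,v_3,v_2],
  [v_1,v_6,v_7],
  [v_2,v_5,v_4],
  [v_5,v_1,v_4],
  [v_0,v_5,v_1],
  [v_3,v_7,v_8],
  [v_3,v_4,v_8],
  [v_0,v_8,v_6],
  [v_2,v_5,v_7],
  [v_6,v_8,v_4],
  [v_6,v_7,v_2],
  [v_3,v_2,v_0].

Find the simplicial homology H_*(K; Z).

H_0 = Z,  H_1 = Z^2,  H_2 = Z.

Take the total order v_0 < v_1 < v_2 < v_3 < v_4 < v_5 < v_6 < v_7 < v_8 on the vertex set. Then K (dimension 2) consists of the simplices:

  0-simplices (9): [v_0], [v_1], [v_2], [v_3], [v_4], [v_5], [v_6], [v_7], [v_8]
  1-simplices (27): (27 of them)
  2-simplices (18): (18 of them)

giving chain groups C_0 ≅ Z^9, C_1 ≅ Z^27, C_2 ≅ Z^18.

∂_1: C_1 → C_0 sends each edge [p,q] (with p < q) to q − p. For instance
  ∂[v_3,v_8] = [v_8] − [v_3].
As a 9×27 matrix over Z this has rank 8, with invariant factors (1,1,1,1,1,1,1,1).

∂_2: C_2 → C_1 acts by ∂[p,q,r] = [q,r] − [p,r] + [p,q]. For instance
  ∂[v_4,v_6,v_8] = [v_6,v_8] − [v_4,v_8] + [v_4,v_6],
  ∂[v_0,v_6,v_8] = [v_6,v_8] − [v_0,v_8] + [v_0,v_6].
This gives a 27×18 integer matrix of rank 17; reducing to Smith normal form yields diagonal entries (1,1,1,1,1,1,1,1,1,1,1,1,1,1,1,1,1).

Reading off H_k = ker ∂_k / im ∂_{k+1}:

  H_0: rank C_0 − rank ∂_1 = 9 − 8 = 1, and the invariant factors of ∂_1 are all 1, so H_0 = Z.
  H_1: rank ker ∂_1 − rank ∂_2 = (27 − 8) − 17 = 2, and the invariant factors of ∂_2 are all 1, so H_1 = Z^2.
  H_2: rank ker ∂_2 − rank ∂_3 = (18 − 17) − 0 = 1, and there is no ∂_3, so H_2 = Z.

As a check, the Euler characteristic is 9 − 27 + 18 = 0, which agrees with 1 − 2 + 1 = 0.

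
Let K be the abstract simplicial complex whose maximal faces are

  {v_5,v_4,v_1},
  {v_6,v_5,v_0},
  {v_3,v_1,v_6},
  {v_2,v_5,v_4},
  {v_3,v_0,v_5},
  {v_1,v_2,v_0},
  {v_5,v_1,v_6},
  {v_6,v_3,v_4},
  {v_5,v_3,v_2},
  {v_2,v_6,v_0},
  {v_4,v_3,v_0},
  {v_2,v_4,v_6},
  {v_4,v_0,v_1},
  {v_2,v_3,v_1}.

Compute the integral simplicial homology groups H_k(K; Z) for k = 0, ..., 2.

H_0 ≅ Z,  H_1 ≅ Z^2,  H_2 ≅ Z.

Take the total order v_0 < v_1 < v_2 < v_3 < v_4 < v_5 < v_6 on the vertex set. Then K (dimension 2) consists of the simplices:

  0-simplices (7): [v_0], [v_1], [v_2], [v_3], [v_4], [v_5], [v_6]
  1-simplices (21): (21 of them)
  2-simplices (14): (14 of them)

so the chain groups are C_0 ≅ Z^7, C_1 ≅ Z^21, C_2 ≅ Z^14.

Boundary ∂_1: C_1 → C_0 is given by ∂[p,q] = [q] − [p].
As a 7×21 matrix over Z this has rank 6, with invariant factors (1,1,1,1,1,1).

The boundary map ∂_2: C_2 → C_1 maps a triangle to the signed sum of its edges. For instance
  ∂[v_1,v_2,v_3] = [v_2,v_3] − [v_1,v_3] + [v_1,v_2],
  ∂[v_0,v_1,v_4] = [v_1,v_4] − [v_0,v_4] + [v_0,v_1].
This gives a 21×14 integer matrix of rank 13; reducing to Smith normal form yields diagonal entries (1,1,1,1,1,1,1,1,1,1,1,1,1).

Reading off H_k = ker ∂_k / im ∂_{k+1}:

  H_0: rank C_0 − rank ∂_1 = 7 − 6 = 1, and the invariant factors of ∂_1 are all 1, so H_0 = Z.
  H_1: rank ker ∂_1 − rank ∂_2 = (21 − 6) − 13 = 2, and the invariant factors of ∂_2 are all 1, so H_1 = Z^2.
  H_2: rank ker ∂_2 − rank ∂_3 = (14 − 13) − 0 = 1, and there is no ∂_3, so H_2 = Z.

As a check, the Euler characteristic is 7 − 21 + 14 = 0, which agrees with 1 − 2 + 1 = 0.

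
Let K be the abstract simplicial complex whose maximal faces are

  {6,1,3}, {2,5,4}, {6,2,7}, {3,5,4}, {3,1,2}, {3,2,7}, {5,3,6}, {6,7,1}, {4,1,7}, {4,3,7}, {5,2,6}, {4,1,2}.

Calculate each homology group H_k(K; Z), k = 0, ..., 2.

H_0 = Z,  H_1 = Z_2,  H_2 = 0.

Fix the vertex order 1 < 2 < 3 < 4 < 5 < 6 < 7 and write every simplex with vertices in increasing order. Then dim K = 2 and the simplices of K are:

  0-simplices (7): [1], [2], [3], [4], [5], [6], [7]
  1-simplices (18): [1,2], [1,3], [1,4], [1,6], [1,7], [2,3], [2,4], [2,5], [2,6], [2,7], [3,4], [3,5], [3,6], [3,7], [4,5], [4,7], [5,6], [6,7]
  2-simplices (12): [1,2,3], [1,2,4], [1,3,6], [1,4,7], [1,6,7], [2,3,7], [2,4,5], [2,5,6], [2,6,7], [3,4,5], [3,4,7], [3,5,6]

so the chain groups are C_0 ≅ Z^7, C_1 ≅ Z^18, C_2 ≅ Z^12.

The boundary map ∂_1: C_1 → C_0 maps an edge to its endpoints' difference, ∂[p,q] = q − p. For instance
  ∂[1,2] = [2] − [1].
The 7×18 boundary matrix has rank 6 and Smith normal form diag(1,1,1,1,1,1).

The boundary map ∂_2: C_2 → C_1 acts by ∂[p,q,r] = [q,r] − [p,r] + [p,q]. For instance
  ∂[1,2,3] = [2,3] − [1,3] + [1,2],
  ∂[3,4,7] = [4,7] − [3,7] + [3,4].
This gives a 18×12 integer matrix of rank 12; reducing to Smith normal form yields diagonal entries (1,1,1,1,1,1,1,1,1,1,1,2).

From H_k ≅ ker(∂_k) / im(∂_{k+1}) we obtain:

  H_0: rank C_0 − rank ∂_1 = 7 − 6 = 1, and the invariant factors of ∂_1 are all 1, so H_0 = Z.
  H_1: rank ker ∂_1 − rank ∂_2 = (18 − 6) − 12 = 0, and ∂_2 has invariant factor 2 > 1, so H_1 = Z_2.
  H_2: rank ker ∂_2 − rank ∂_3 = (12 − 12) − 0 = 0, and there is no ∂_3, so H_2 = 0.

As a check, the Euler characteristic is 7 − 18 + 12 = 1, which agrees with 1 − 0 + 0 = 1.
(K is a triangulation of the real projective plane RP^2.)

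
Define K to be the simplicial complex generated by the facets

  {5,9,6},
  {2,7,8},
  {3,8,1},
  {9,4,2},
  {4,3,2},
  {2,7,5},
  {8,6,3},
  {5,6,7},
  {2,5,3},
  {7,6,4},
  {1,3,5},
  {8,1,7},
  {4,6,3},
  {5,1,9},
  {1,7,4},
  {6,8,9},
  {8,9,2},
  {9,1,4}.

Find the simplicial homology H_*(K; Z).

H_0 = Z,  H_1 = Z^2,  H_2 = Z.

Take the total order 1 < 2 < 3 < 4 < 5 < 6 < 7 < 8 < 9 on the vertex set. Then K (dimension 2) consists of the simplices:

  0-simplices (9): [1], [2], [3], [4], [5], [6], [7], [8], [9]
  1-simplices (27): (27 of them)
  2-simplices (18): [1,3,5], [1,3,8], [1,4,7], [1,4,9], [1,5,9], [1,7,8], [2,3,4], [2,3,5], [2,4,9], [2,5,7], [2,7,8], [2,8,9], [3,4,6], [3,6,8], [4,6,7], [5,6,7], [5,6,9], [6,8,9]

giving chain groups C_0 ≅ Z^9, C_1 ≅ Z^27, C_2 ≅ Z^18.

The boundary map ∂_1: C_1 → C_0 sends each edge [p,q] (with p < q) to q − p. For instance
  ∂[1,8] = [8] − [1].
This gives a 9×27 integer matrix of rank 8; reducing to Smith normal form yields diagonal entries (1,1,1,1,1,1,1,1).

Boundary ∂_2: C_2 → C_1 sends each 2-simplex [p,q,r] to [q,r] − [p,r] + [p,q]. For instance
  ∂[1,3,5] = [3,5] − [1,5] + [1,3],
  ∂[2,5,7] = [5,7] − [2,7] + [2,5].
This gives a 27×18 integer matrix of rank 17; reducing to Smith normal form yields diagonal entries (1,1,1,1,1,1,1,1,1,1,1,1,1,1,1,1,1).

Now H_k = ker ∂_k / im ∂_{k+1}, so:

  H_0: rank C_0 − rank ∂_1 = 9 − 8 = 1, and the invariant factors of ∂_1 are all 1, so H_0 = Z.
  H_1: rank ker ∂_1 − rank ∂_2 = (27 − 8) − 17 = 2, and the invariant factors of ∂_2 are all 1, so H_1 = Z^2.
  H_2: rank ker ∂_2 − rank ∂_3 = (18 − 17) − 0 = 1, and there is no ∂_3, so H_2 = Z.

As a check, the Euler characteristic is 9 − 27 + 18 = 0, which agrees with 1 − 2 + 1 = 0.
(K is a triangulation of the torus T^2.)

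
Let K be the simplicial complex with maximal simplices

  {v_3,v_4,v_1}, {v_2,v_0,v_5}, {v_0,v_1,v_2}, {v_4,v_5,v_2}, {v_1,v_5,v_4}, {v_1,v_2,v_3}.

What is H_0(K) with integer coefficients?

H_0 ≅ Z.

K has 6 vertices, 12 edges, 6 triangles.
rank ∂_0 = 0, rank ∂_1 = 5 ⇒ b_0 = 6 − 0 − 5 = 1; all invariant factors of ∂_1 are 1 so no torsion. So H_0 = Z.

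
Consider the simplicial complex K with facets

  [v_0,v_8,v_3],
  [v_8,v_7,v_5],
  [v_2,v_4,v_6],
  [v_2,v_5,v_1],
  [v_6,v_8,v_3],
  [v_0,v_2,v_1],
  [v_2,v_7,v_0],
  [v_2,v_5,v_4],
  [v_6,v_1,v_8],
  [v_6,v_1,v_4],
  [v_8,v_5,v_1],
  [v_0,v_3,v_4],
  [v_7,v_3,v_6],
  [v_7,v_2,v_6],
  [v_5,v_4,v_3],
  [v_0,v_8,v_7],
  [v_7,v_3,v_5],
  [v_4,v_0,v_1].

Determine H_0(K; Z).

Take the total order v_0 < v_1 < v_2 < v_3 < v_4 < v_5 < v_6 < v_7 < v_8 on the vertex set. Then K (dimension 2) consists of the simplices:

  0-simplices (9): [v_0], [v_1], [v_2], [v_3], [v_4], [v_5], [v_6], [v_7], [v_8]
  1-simplices (27): (27 of them)
  2-simplices (18): (18 of them)

Hence C_0 ≅ Z^9, C_1 ≅ Z^27, C_2 ≅ Z^18.

∂_1: C_1 → C_0 sends each edge [p,q] (with p < q) to q − p. For instance
  ∂[v_3,v_5] = [v_5] − [v_3].
The 9×27 boundary matrix has rank 8 and Smith normal form diag(1,1,1,1,1,1,1,1).

∂_2: C_2 → C_1 maps a triangle to the signed sum of its edges. For instance
  ∂[v_0,v_1,v_2] = [v_1,v_2] − [v_0,v_2] + [v_0,v_1],
  ∂[v_0,v_1,v_4] = [v_1,v_4] − [v_0,v_4] + [v_0,v_1].
The resulting 27×18 matrix has rank 18, and its Smith normal form has invariant factors (1,1,1,1,1,1,1,1,1,1,1,1,1,1,1,1,1,2).

From H_k ≅ ker(∂_k) / im(∂_{k+1}) we obtain:

  H_0: rank C_0 − rank ∂_1 = 9 − 8 = 1, and the invariant factors of ∂_1 are all 1, so H_0 = Z.

H_0 ≅ Z.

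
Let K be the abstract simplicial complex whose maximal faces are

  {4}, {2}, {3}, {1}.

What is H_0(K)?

We work with the vertex ordering 1 < 2 < 3 < 4. The simplices of K, each written with vertices in increasing order, are:

  0-simplices (4): [1], [2], [3], [4]

giving chain groups C_0 ≅ Z^4.

Now H_k = ker ∂_k / im ∂_{k+1}, so:

  H_0: rank C_0 − rank ∂_1 = 4 − 0 = 4, and there is no ∂_1, so H_0 ≅ Z^4.

(K is a triangulation of a set of 4 points.)

H_0 = Z^4.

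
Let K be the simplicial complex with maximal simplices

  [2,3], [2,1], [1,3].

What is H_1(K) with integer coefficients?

Fix the vertex order 1 < 2 < 3 and write every simplex with vertices in increasing order. Then dim K = 1 and the simplices of K are:

  0-simplices (3): [1], [2], [3]
  1-simplices (3): [1,2], [1,3], [2,3]

Hence C_0 ≅ Z^3, C_1 ≅ Z^3.

∂_1: C_1 → C_0 sends each edge [p,q] (with p < q) to q − p. For instance
  ∂[1,2] = [2] − [1].
The resulting 3×3 matrix has rank 2, and its Smith normal form has invariant factors (1,1).

Reading off H_k = ker ∂_k / im ∂_{k+1}:

  H_1: rank ker ∂_1 − rank ∂_2 = (3 − 2) − 0 = 1, and there is no ∂_2, so H_1 ≅ Z.

(K is a triangulation of the circle S^1.)

H_1 = Z.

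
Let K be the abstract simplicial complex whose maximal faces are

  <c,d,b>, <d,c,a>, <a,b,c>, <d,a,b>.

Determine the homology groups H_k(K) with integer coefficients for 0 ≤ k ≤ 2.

H_0 = Z,  H_1 = 0,  H_2 = Z.

Fix the vertex order a < b < c < d and write every simplex with vertices in increasing order. Then dim K = 2 and the simplices of K are:

  0-simplices (4): a, b, c, d
  1-simplices (6): ab, ac, ad, bc, bd, cd
  2-simplices (4): abc, abd, acd, bcd

Hence C_0 ≅ Z^4, C_1 ≅ Z^6, C_2 ≅ Z^4.

The boundary map ∂_1: C_1 → C_0 maps an edge to its endpoints' difference, ∂[p,q] = q − p.
The 4×6 boundary matrix has rank 3 and Smith normal form diag(1,1,1).

∂_2: C_2 → C_1 acts by ∂[p,q,r] = [q,r] − [p,r] + [p,q]. For instance
  ∂bcd = cd − bd + bc,
  ∂acd = cd − ad + ac.
The 6×4 boundary matrix has rank 3 and Smith normal form diag(1,1,1).

Computing H_k = (kernel of ∂_k) / (image of ∂_{k+1}):

  H_0: rank C_0 − rank ∂_1 = 4 − 3 = 1, and the invariant factors of ∂_1 are all 1, so H_0 ≅ Z.
  H_1: rank ker ∂_1 − rank ∂_2 = (6 − 3) − 3 = 0, and the invariant factors of ∂_2 are all 1, so H_1 ≅ 0.
  H_2: rank ker ∂_2 − rank ∂_3 = (4 − 3) − 0 = 1, and there is no ∂_3, so H_2 ≅ Z.

(K is a triangulation of the 2-sphere S^2.)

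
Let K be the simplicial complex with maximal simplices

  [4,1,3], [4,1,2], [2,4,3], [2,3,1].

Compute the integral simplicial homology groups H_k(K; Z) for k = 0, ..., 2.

K has 4 vertices, 6 edges, 4 triangles.
rank ∂_0 = 0, rank ∂_1 = 3 ⇒ b_0 = 4 − 0 − 3 = 1; all invariant factors of ∂_1 are 1 so no torsion. So H_0 ≅ Z.
rank ∂_1 = 3, rank ∂_2 = 3 ⇒ b_1 = 6 − 3 − 3 = 0; all invariant factors of ∂_2 are 1 so no torsion. So H_1 ≅ 0.
rank ∂_2 = 3, rank ∂_3 = 0 ⇒ b_2 = 4 − 3 − 0 = 1. So H_2 ≅ Z.

H_0 ≅ Z,  H_1 = 0,  H_2 ≅ Z.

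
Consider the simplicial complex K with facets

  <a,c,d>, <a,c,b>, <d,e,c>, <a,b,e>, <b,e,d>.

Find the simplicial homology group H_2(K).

Fix the vertex order a < b < c < d < e and write every simplex with vertices in increasing order. Then dim K = 2 and the simplices of K are:

  0-simplices (5): a, b, c, d, e
  1-simplices (10): ab, ac, ad, ae, bc, bd, be, cd, ce, de
  2-simplices (5): abc, abe, acd, bde, cde

giving chain groups C_0 ≅ Z^5, C_1 ≅ Z^10, C_2 ≅ Z^5.

The boundary map ∂_1: C_1 → C_0 is given by ∂[p,q] = [q] − [p]. For instance
  ∂bc = c − b.
This gives a 5×10 integer matrix of rank 4; reducing to Smith normal form yields diagonal entries (1,1,1,1).

The boundary map ∂_2: C_2 → C_1 sends each 2-simplex [p,q,r] to [q,r] − [p,r] + [p,q]. For instance
  ∂acd = cd − ad + ac,
  ∂abc = bc − ac + ab.
As a 10×5 matrix over Z this has rank 5, with invariant factors (1,1,1,1,1).

From H_k ≅ ker(∂_k) / im(∂_{k+1}) we obtain:

  H_2: rank ker ∂_2 − rank ∂_3 = (5 − 5) − 0 = 0, and there is no ∂_3, so H_2 = 0.

H_2 = 0.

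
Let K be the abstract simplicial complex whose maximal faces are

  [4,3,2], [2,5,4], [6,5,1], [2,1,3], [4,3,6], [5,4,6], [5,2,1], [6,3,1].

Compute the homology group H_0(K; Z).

K has 6 vertices, 12 edges, 8 triangles.
rank ∂_0 = 0, rank ∂_1 = 5 ⇒ b_0 = 6 − 0 − 5 = 1; all invariant factors of ∂_1 are 1 so no torsion. So H_0 ≅ Z.

H_0 ≅ Z.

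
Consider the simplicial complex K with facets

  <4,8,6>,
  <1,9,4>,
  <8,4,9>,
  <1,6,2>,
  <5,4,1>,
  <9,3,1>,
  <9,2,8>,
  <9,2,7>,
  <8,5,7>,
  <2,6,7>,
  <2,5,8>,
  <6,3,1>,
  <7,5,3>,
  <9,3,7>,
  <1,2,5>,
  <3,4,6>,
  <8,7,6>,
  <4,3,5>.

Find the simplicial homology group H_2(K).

Order the vertices as 1 < 2 < 3 < 4 < 5 < 6 < 7 < 8 < 9. Listing each simplex with vertices in this order, K has dimension 2 with simplices:

  0-simplices (9): [1], [2], [3], [4], [5], [6], [7], [8], [9]
  1-simplices (27): (27 of them)
  2-simplices (18): [1,2,5], [1,2,6], [1,3,6], [1,3,9], [1,4,5], [1,4,9], [2,5,8], [2,6,7], [2,7,9], [2,8,9], [3,4,5], [3,4,6], [3,5,7], [3,7,9], [4,6,8], [4,8,9], [5,7,8], [6,7,8]

so the chain groups are C_0 ≅ Z^9, C_1 ≅ Z^27, C_2 ≅ Z^18.

The boundary map ∂_1: C_1 → C_0 is given by ∂[p,q] = [q] − [p]. For instance
  ∂[6,7] = [7] − [6].
The resulting 9×27 matrix has rank 8, and its Smith normal form has invariant factors (1,1,1,1,1,1,1,1).

The boundary map ∂_2: C_2 → C_1 sends each 2-simplex [p,q,r] to [q,r] − [p,r] + [p,q]. For instance
  ∂[6,7,8] = [7,8] − [6,8] + [6,7],
  ∂[2,8,9] = [8,9] − [2,9] + [2,8].
This gives a 27×18 integer matrix of rank 18; reducing to Smith normal form yields diagonal entries (1,1,1,1,1,1,1,1,1,1,1,1,1,1,1,1,1,2).

Now H_k = ker ∂_k / im ∂_{k+1}, so:

  H_2: rank ker ∂_2 − rank ∂_3 = (18 − 18) − 0 = 0, and there is no ∂_3, so H_2 ≅ 0.

H_2 ≅ 0.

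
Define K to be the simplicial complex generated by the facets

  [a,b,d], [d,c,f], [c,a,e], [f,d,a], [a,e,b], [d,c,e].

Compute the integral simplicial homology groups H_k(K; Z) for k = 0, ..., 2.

H_0 ≅ Z,  H_1 ≅ Z,  H_2 = 0.

We work with the vertex ordering a < b < c < d < e < f. The simplices of K, each written with vertices in increasing order, are:

  0-simplices (6): a, b, c, d, e, f
  1-simplices (12): ab, ac, ad, ae, af, bd, be, cd, ce, cf, de, df
  2-simplices (6): abd, abe, ace, adf, cde, cdf

giving chain groups C_0 ≅ Z^6, C_1 ≅ Z^12, C_2 ≅ Z^6.

The boundary map ∂_1: C_1 → C_0 sends each edge [p,q] (with p < q) to q − p. For instance
  ∂ad = d − a.
The resulting 6×12 matrix has rank 5, and its Smith normal form has invariant factors (1,1,1,1,1).

Boundary ∂_2: C_2 → C_1 maps a triangle to the signed sum of its edges. For instance
  ∂abd = bd − ad + ab,
  ∂cdf = df − cf + cd.
The resulting 12×6 matrix has rank 6, and its Smith normal form has invariant factors (1,1,1,1,1,1).

Computing H_k = (kernel of ∂_k) / (image of ∂_{k+1}):

  H_0: rank C_0 − rank ∂_1 = 6 − 5 = 1, and the invariant factors of ∂_1 are all 1, so H_0 = Z.
  H_1: rank ker ∂_1 − rank ∂_2 = (12 − 5) − 6 = 1, and the invariant factors of ∂_2 are all 1, so H_1 = Z.
  H_2: rank ker ∂_2 − rank ∂_3 = (6 − 6) − 0 = 0, and there is no ∂_3, so H_2 = 0.

As a check, the Euler characteristic is 6 − 12 + 6 = 0, which agrees with 1 − 1 + 0 = 0.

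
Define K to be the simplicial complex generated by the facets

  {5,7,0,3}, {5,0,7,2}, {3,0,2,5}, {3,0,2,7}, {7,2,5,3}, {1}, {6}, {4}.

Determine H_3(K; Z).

We work with the vertex ordering 0 < 1 < 2 < 3 < 4 < 5 < 6 < 7. The simplices of K, each written with vertices in increasing order, are:

  0-simplices (8): [0], [1], [2], [3], [4], [5], [6], [7]
  1-simplices (10): [0,2], [0,3], [0,5], [0,7], [2,3], [2,5], [2,7], [3,5], [3,7], [5,7]
  2-simplices (10): [0,2,3], [0,2,5], [0,2,7], [0,3,5], [0,3,7], [0,5,7], [2,3,5], [2,3,7], [2,5,7], [3,5,7]
  3-simplices (5): [0,2,3,5], [0,2,3,7], [0,2,5,7], [0,3,5,7], [2,3,5,7]

so the chain groups are C_0 ≅ Z^8, C_1 ≅ Z^10, C_2 ≅ Z^10, C_3 ≅ Z^5.

The boundary map ∂_1: C_1 → C_0 maps an edge to its endpoints' difference, ∂[p,q] = q − p. For instance
  ∂[2,7] = [7] − [2].
This gives a 8×10 integer matrix of rank 4; reducing to Smith normal form yields diagonal entries (1,1,1,1).

The boundary map ∂_2: C_2 → C_1 sends each 2-simplex [p,q,r] to [q,r] − [p,r] + [p,q]. For instance
  ∂[0,2,7] = [2,7] − [0,7] + [0,2],
  ∂[2,5,7] = [5,7] − [2,7] + [2,5].
This gives a 10×10 integer matrix of rank 6; reducing to Smith normal form yields diagonal entries (1,1,1,1,1,1).

Boundary ∂_3: C_3 → C_2 sends each 3-simplex σ to the alternating sum Σ_i (−1)^i (σ with its i-th vertex removed). For instance
  ∂[0,2,3,7] = [2,3,7] − [0,3,7] + [0,2,7] − [0,2,3],
  ∂[2,3,5,7] = [3,5,7] − [2,5,7] + [2,3,7] − [2,3,5].
The 10×5 boundary matrix has rank 4 and Smith normal form diag(1,1,1,1).

Now H_k = ker ∂_k / im ∂_{k+1}, so:

  H_3: rank ker ∂_3 − rank ∂_4 = (5 − 4) − 0 = 1, and there is no ∂_4, so H_3 ≅ Z.

H_3 ≅ Z.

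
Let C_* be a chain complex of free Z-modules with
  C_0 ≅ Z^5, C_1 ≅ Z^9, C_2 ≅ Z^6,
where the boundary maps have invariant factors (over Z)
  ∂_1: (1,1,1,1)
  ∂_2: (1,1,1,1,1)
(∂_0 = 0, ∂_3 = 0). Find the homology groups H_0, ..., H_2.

H_0 ≅ Z,  H_1 = 0,  H_2 ≅ Z.

H_0: b_0 = 5 − 0 − 4 = 1; torsion from ∂_1 factors > 1: none. So H_0 ≅ Z.
H_1: b_1 = 9 − 4 − 5 = 0; torsion from ∂_2 factors > 1: none. So H_1 ≅ 0.
H_2: b_2 = 6 − 5 − 0 = 1; torsion from ∂_3 factors > 1: none. So H_2 ≅ Z.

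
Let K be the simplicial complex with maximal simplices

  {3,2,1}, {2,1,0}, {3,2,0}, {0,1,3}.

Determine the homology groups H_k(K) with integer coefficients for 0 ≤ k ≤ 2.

Take the total order 0 < 1 < 2 < 3 on the vertex set. Then K (dimension 2) consists of the simplices:

  0-simplices (4): [0], [1], [2], [3]
  1-simplices (6): [0,1], [0,2], [0,3], [1,2], [1,3], [2,3]
  2-simplices (4): [0,1,2], [0,1,3], [0,2,3], [1,2,3]

Hence C_0 ≅ Z^4, C_1 ≅ Z^6, C_2 ≅ Z^4.

The boundary map ∂_1: C_1 → C_0 sends each edge [p,q] (with p < q) to q − p. For instance
  ∂[2,3] = [3] − [2].
As a 4×6 matrix over Z this has rank 3, with invariant factors (1,1,1).

The boundary map ∂_2: C_2 → C_1 sends each 2-simplex [p,q,r] to [q,r] − [p,r] + [p,q]. For instance
  ∂[0,1,2] = [1,2] − [0,2] + [0,1],
  ∂[0,1,3] = [1,3] − [0,3] + [0,1].
The 6×4 boundary matrix has rank 3 and Smith normal form diag(1,1,1).

Reading off H_k = ker ∂_k / im ∂_{k+1}:

  H_0: rank C_0 − rank ∂_1 = 4 − 3 = 1, and the invariant factors of ∂_1 are all 1, so H_0 ≅ Z.
  H_1: rank ker ∂_1 − rank ∂_2 = (6 − 3) − 3 = 0, and the invariant factors of ∂_2 are all 1, so H_1 ≅ 0.
  H_2: rank ker ∂_2 − rank ∂_3 = (4 − 3) − 0 = 1, and there is no ∂_3, so H_2 ≅ Z.

(K is a triangulation of the 2-sphere S^2.)

H_0 = Z,  H_1 = 0,  H_2 = Z.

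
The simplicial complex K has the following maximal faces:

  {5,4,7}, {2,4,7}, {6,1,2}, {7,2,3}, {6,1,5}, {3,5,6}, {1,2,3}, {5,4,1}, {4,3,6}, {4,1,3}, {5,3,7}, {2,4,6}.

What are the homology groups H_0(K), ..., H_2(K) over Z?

H_0 ≅ Z,  H_1 ≅ Z/2,  H_2 = 0.

Fix the vertex order 1 < 2 < 3 < 4 < 5 < 6 < 7 and write every simplex with vertices in increasing order. Then dim K = 2 and the simplices of K are:

  0-simplices (7): [1], [2], [3], [4], [5], [6], [7]
  1-simplices (18): [1,2], [1,3], [1,4], [1,5], [1,6], [2,3], [2,4], [2,6], [2,7], [3,4], [3,5], [3,6], [3,7], [4,5], [4,6], [4,7], [5,6], [5,7]
  2-simplices (12): [1,2,3], [1,2,6], [1,3,4], [1,4,5], [1,5,6], [2,3,7], [2,4,6], [2,4,7], [3,4,6], [3,5,6], [3,5,7], [4,5,7]

so the chain groups are C_0 ≅ Z^7, C_1 ≅ Z^18, C_2 ≅ Z^12.

∂_1: C_1 → C_0 is given by ∂[p,q] = [q] − [p]. For instance
  ∂[3,6] = [6] − [3].
The 7×18 boundary matrix has rank 6 and Smith normal form diag(1,1,1,1,1,1).

Boundary ∂_2: C_2 → C_1 maps a triangle to the signed sum of its edges. For instance
  ∂[1,5,6] = [5,6] − [1,6] + [1,5],
  ∂[2,3,7] = [3,7] − [2,7] + [2,3].
The 18×12 boundary matrix has rank 12 and Smith normal form diag(1,1,1,1,1,1,1,1,1,1,1,2).

From H_k ≅ ker(∂_k) / im(∂_{k+1}) we obtain:

  H_0: rank C_0 − rank ∂_1 = 7 − 6 = 1, and the invariant factors of ∂_1 are all 1, so H_0 = Z.
  H_1: rank ker ∂_1 − rank ∂_2 = (18 − 6) − 12 = 0, and ∂_2 has invariant factor 2 > 1, so H_1 = Z/2.
  H_2: rank ker ∂_2 − rank ∂_3 = (12 − 12) − 0 = 0, and there is no ∂_3, so H_2 = 0.

(K is a triangulation of the real projective plane RP^2.)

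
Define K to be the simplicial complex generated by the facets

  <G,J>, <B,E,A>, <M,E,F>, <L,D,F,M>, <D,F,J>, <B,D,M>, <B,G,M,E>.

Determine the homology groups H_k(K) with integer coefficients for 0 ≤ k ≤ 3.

H_0 ≅ Z,  H_1 ≅ Z,  H_2 = 0,  H_3 = 0.

Fix the vertex order A < B < D < E < F < G < J < L < M and write every simplex with vertices in increasing order. Then dim K = 3 and the simplices of K are:

  0-simplices (9): A, B, D, E, F, G, J, L, M
  1-simplices (19): AB, AE, BD, BE, BG, BM, DF, DJ, DL, DM, EF, EG, EM, FJ, FL, FM, GJ, GM, LM
  2-simplices (12): ABE, BDM, BEG, BEM, BGM, DFJ, DFL, DFM, DLM, EFM, EGM, FLM
  3-simplices (2): BEGM, DFLM

so the chain groups are C_0 ≅ Z^9, C_1 ≅ Z^19, C_2 ≅ Z^12, C_3 ≅ Z^2.

Boundary ∂_1: C_1 → C_0 is given by ∂[p,q] = [q] − [p]. For instance
  ∂EF = F − E.
The 9×19 boundary matrix has rank 8 and Smith normal form diag(1,1,1,1,1,1,1,1).

Boundary ∂_2: C_2 → C_1 maps a triangle to the signed sum of its edges. For instance
  ∂DFM = FM − DM + DF,
  ∂EGM = GM − EM + EG.
The 19×12 boundary matrix has rank 10 and Smith normal form diag(1,1,1,1,1,1,1,1,1,1).

Boundary ∂_3: C_3 → C_2 sends each 3-simplex σ to the alternating sum Σ_i (−1)^i (σ with its i-th vertex removed). For instance
  ∂BEGM = EGM − BGM + BEM − BEG,
  ∂DFLM = FLM − DLM + DFM − DFL.
This gives a 12×2 integer matrix of rank 2; reducing to Smith normal form yields diagonal entries (1,1).

Now H_k = ker ∂_k / im ∂_{k+1}, so:

  H_0: rank C_0 − rank ∂_1 = 9 − 8 = 1, and the invariant factors of ∂_1 are all 1, so H_0 = Z.
  H_1: rank ker ∂_1 − rank ∂_2 = (19 − 8) − 10 = 1, and the invariant factors of ∂_2 are all 1, so H_1 = Z.
  H_2: rank ker ∂_2 − rank ∂_3 = (12 − 10) − 2 = 0, and the invariant factors of ∂_3 are all 1, so H_2 = 0.
  H_3: rank ker ∂_3 − rank ∂_4 = (2 − 2) − 0 = 0, and there is no ∂_4, so H_3 = 0.

As a check, the Euler characteristic is 9 − 19 + 12 − 2 = 0, which agrees with 1 − 1 + 0 − 0 = 0.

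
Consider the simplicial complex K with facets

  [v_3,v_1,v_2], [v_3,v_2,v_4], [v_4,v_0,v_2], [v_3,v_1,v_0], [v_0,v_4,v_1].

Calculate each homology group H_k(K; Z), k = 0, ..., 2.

K has 5 vertices, 10 edges, 5 triangles.
rank ∂_0 = 0, rank ∂_1 = 4 ⇒ b_0 = 5 − 0 − 4 = 1; all invariant factors of ∂_1 are 1 so no torsion. So H_0 = Z.
rank ∂_1 = 4, rank ∂_2 = 5 ⇒ b_1 = 10 − 4 − 5 = 1; all invariant factors of ∂_2 are 1 so no torsion. So H_1 = Z.
rank ∂_2 = 5, rank ∂_3 = 0 ⇒ b_2 = 5 − 5 − 0 = 0. So H_2 = 0.

H_0 = Z,  H_1 = Z,  H_2 = 0.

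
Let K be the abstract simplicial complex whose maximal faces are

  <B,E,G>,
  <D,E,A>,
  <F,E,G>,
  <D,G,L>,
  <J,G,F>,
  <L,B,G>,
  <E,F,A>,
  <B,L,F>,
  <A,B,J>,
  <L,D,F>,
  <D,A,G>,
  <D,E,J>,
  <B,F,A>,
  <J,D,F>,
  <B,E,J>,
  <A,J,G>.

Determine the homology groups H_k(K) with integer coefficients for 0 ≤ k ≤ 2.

Take the total order A < B < D < E < F < G < J < L on the vertex set. Then K (dimension 2) consists of the simplices:

  0-simplices (8): A, B, D, E, F, G, J, L
  1-simplices (24): AB, AD, AE, AF, AG, AJ, BE, BF, BG, BJ, BL, DE, DF, DG, DJ, DL, EF, EG, EJ, FG, FJ, FL, GJ, GL
  2-simplices (16): ABF, ABJ, ADE, ADG, AEF, AGJ, BEG, BEJ, BFL, BGL, DEJ, DFJ, DFL, DGL, EFG, FGJ

so the chain groups are C_0 ≅ Z^8, C_1 ≅ Z^24, C_2 ≅ Z^16.

Boundary ∂_1: C_1 → C_0 is given by ∂[p,q] = [q] − [p]. For instance
  ∂BG = G − B.
As a 8×24 matrix over Z this has rank 7, with invariant factors (1,1,1,1,1,1,1).

∂_2: C_2 → C_1 sends each 2-simplex [p,q,r] to [q,r] − [p,r] + [p,q]. For instance
  ∂DFJ = FJ − DJ + DF,
  ∂BFL = FL − BL + BF.
As a 24×16 matrix over Z this has rank 15, with invariant factors (1,1,1,1,1,1,1,1,1,1,1,1,1,1,1).

From H_k ≅ ker(∂_k) / im(∂_{k+1}) we obtain:

  H_0: rank C_0 − rank ∂_1 = 8 − 7 = 1, and the invariant factors of ∂_1 are all 1, so H_0 ≅ Z.
  H_1: rank ker ∂_1 − rank ∂_2 = (24 − 7) − 15 = 2, and the invariant factors of ∂_2 are all 1, so H_1 ≅ Z^2.
  H_2: rank ker ∂_2 − rank ∂_3 = (16 − 15) − 0 = 1, and there is no ∂_3, so H_2 ≅ Z.

As a check, the Euler characteristic is 8 − 24 + 16 = 0, which agrees with 1 − 2 + 1 = 0.

H_0 = Z,  H_1 = Z^2,  H_2 = Z.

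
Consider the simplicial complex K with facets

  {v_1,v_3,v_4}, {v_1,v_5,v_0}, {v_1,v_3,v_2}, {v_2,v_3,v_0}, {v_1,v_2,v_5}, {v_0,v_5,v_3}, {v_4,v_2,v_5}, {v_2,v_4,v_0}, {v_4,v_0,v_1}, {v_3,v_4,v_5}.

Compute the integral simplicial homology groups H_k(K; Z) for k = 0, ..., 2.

H_0 ≅ Z,  H_1 ≅ Z/2Z,  H_2 = 0.

We work with the vertex ordering v_0 < v_1 < v_2 < v_3 < v_4 < v_5. The simplices of K, each written with vertices in increasing order, are:

  0-simplices (6): [v_0], [v_1], [v_2], [v_3], [v_4], [v_5]
  1-simplices (15): (15 of them)
  2-simplices (10): [v_0,v_1,v_4], [v_0,v_1,v_5], [v_0,v_2,v_3], [v_0,v_2,v_4], [v_0,v_3,v_5], [v_1,v_2,v_3], [v_1,v_2,v_5], [v_1,v_3,v_4], [v_2,v_4,v_5], [v_3,v_4,v_5]

giving chain groups C_0 ≅ Z^6, C_1 ≅ Z^15, C_2 ≅ Z^10.

Boundary ∂_1: C_1 → C_0 sends each edge [p,q] (with p < q) to q − p. For instance
  ∂[v_2,v_3] = [v_3] − [v_2].
The resulting 6×15 matrix has rank 5, and its Smith normal form has invariant factors (1,1,1,1,1).

∂_2: C_2 → C_1 acts by ∂[p,q,r] = [q,r] − [p,r] + [p,q]. For instance
  ∂[v_0,v_3,v_5] = [v_3,v_5] − [v_0,v_5] + [v_0,v_3],
  ∂[v_0,v_1,v_4] = [v_1,v_4] − [v_0,v_4] + [v_0,v_1].
The 15×10 boundary matrix has rank 10 and Smith normal form diag(1,1,1,1,1,1,1,1,1,2).

Now H_k = ker ∂_k / im ∂_{k+1}, so:

  H_0: rank C_0 − rank ∂_1 = 6 − 5 = 1, and the invariant factors of ∂_1 are all 1, so H_0 ≅ Z.
  H_1: rank ker ∂_1 − rank ∂_2 = (15 − 5) − 10 = 0, and ∂_2 has invariant factor 2 > 1, so H_1 ≅ Z/2Z.
  H_2: rank ker ∂_2 − rank ∂_3 = (10 − 10) − 0 = 0, and there is no ∂_3, so H_2 ≅ 0.

As a check, the Euler characteristic is 6 − 15 + 10 = 1, which agrees with 1 − 0 + 0 = 1.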